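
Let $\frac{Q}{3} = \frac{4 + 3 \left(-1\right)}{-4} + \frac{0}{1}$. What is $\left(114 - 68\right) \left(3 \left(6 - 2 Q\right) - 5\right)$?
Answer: $805$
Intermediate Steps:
$Q = - \frac{3}{4}$ ($Q = 3 \left(\frac{4 + 3 \left(-1\right)}{-4} + \frac{0}{1}\right) = 3 \left(\left(4 - 3\right) \left(- \frac{1}{4}\right) + 0 \cdot 1\right) = 3 \left(1 \left(- \frac{1}{4}\right) + 0\right) = 3 \left(- \frac{1}{4} + 0\right) = 3 \left(- \frac{1}{4}\right) = - \frac{3}{4} \approx -0.75$)
$\left(114 - 68\right) \left(3 \left(6 - 2 Q\right) - 5\right) = \left(114 - 68\right) \left(3 \left(6 - - \frac{3}{2}\right) - 5\right) = 46 \left(3 \left(6 + \frac{3}{2}\right) - 5\right) = 46 \left(3 \cdot \frac{15}{2} - 5\right) = 46 \left(\frac{45}{2} - 5\right) = 46 \cdot \frac{35}{2} = 805$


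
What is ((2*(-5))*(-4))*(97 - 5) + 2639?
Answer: 6319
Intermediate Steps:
((2*(-5))*(-4))*(97 - 5) + 2639 = -10*(-4)*92 + 2639 = 40*92 + 2639 = 3680 + 2639 = 6319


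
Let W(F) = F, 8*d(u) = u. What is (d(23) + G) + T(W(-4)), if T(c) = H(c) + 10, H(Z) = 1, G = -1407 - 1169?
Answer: -20497/8 ≈ -2562.1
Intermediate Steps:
G = -2576
d(u) = u/8
T(c) = 11 (T(c) = 1 + 10 = 11)
(d(23) + G) + T(W(-4)) = ((⅛)*23 - 2576) + 11 = (23/8 - 2576) + 11 = -20585/8 + 11 = -20497/8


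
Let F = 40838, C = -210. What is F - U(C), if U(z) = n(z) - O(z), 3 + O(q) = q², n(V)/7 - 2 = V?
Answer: 86391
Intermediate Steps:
n(V) = 14 + 7*V
O(q) = -3 + q²
U(z) = 17 - z² + 7*z (U(z) = (14 + 7*z) - (-3 + z²) = (14 + 7*z) + (3 - z²) = 17 - z² + 7*z)
F - U(C) = 40838 - (17 - 1*(-210)² + 7*(-210)) = 40838 - (17 - 1*44100 - 1470) = 40838 - (17 - 44100 - 1470) = 40838 - 1*(-45553) = 40838 + 45553 = 86391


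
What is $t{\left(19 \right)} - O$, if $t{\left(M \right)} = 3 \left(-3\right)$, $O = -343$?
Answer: $334$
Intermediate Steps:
$t{\left(M \right)} = -9$
$t{\left(19 \right)} - O = -9 - -343 = -9 + 343 = 334$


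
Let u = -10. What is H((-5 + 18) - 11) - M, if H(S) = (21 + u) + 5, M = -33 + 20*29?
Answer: -531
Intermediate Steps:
M = 547 (M = -33 + 580 = 547)
H(S) = 16 (H(S) = (21 - 10) + 5 = 11 + 5 = 16)
H((-5 + 18) - 11) - M = 16 - 1*547 = 16 - 547 = -531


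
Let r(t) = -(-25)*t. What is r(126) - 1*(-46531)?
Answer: 49681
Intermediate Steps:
r(t) = 25*t
r(126) - 1*(-46531) = 25*126 - 1*(-46531) = 3150 + 46531 = 49681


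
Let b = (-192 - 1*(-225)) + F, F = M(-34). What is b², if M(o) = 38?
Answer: 5041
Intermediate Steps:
F = 38
b = 71 (b = (-192 - 1*(-225)) + 38 = (-192 + 225) + 38 = 33 + 38 = 71)
b² = 71² = 5041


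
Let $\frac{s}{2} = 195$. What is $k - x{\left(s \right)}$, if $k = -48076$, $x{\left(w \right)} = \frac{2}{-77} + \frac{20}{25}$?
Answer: $- \frac{18509558}{385} \approx -48077.0$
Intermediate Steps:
$s = 390$ ($s = 2 \cdot 195 = 390$)
$x{\left(w \right)} = \frac{298}{385}$ ($x{\left(w \right)} = 2 \left(- \frac{1}{77}\right) + 20 \cdot \frac{1}{25} = - \frac{2}{77} + \frac{4}{5} = \frac{298}{385}$)
$k - x{\left(s \right)} = -48076 - \frac{298}{385} = - \frac{18509558}{385}$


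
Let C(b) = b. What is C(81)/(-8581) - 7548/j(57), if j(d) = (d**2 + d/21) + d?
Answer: -455261757/198744541 ≈ -2.2907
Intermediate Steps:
j(d) = d**2 + 22*d/21 (j(d) = (d**2 + d/21) + d = d**2 + 22*d/21)
C(81)/(-8581) - 7548/j(57) = 81/(-8581) - 7548*7/(19*(22 + 21*57)) = 81*(-1/8581) - 7548*7/(19*(22 + 1197)) = -81/8581 - 7548/((1/21)*57*1219) = -81/8581 - 7548/23161/7 = -81/8581 - 7548*7/23161 = -81/8581 - 52836/23161 = -455261757/198744541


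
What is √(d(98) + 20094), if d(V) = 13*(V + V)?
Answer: √22642 ≈ 150.47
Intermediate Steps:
d(V) = 26*V (d(V) = 13*(2*V) = 26*V)
√(d(98) + 20094) = √(26*98 + 20094) = √(2548 + 20094) = √22642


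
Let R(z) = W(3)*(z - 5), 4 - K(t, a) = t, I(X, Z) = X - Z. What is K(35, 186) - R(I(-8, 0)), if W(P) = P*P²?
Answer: 320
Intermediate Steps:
K(t, a) = 4 - t
W(P) = P³
R(z) = -135 + 27*z (R(z) = 3³*(z - 5) = 27*(-5 + z) = -135 + 27*z)
K(35, 186) - R(I(-8, 0)) = (4 - 1*35) - (-135 + 27*(-8 - 1*0)) = (4 - 35) - (-135 + 27*(-8 + 0)) = -31 - (-135 + 27*(-8)) = -31 - (-135 - 216) = -31 - 1*(-351) = -31 + 351 = 320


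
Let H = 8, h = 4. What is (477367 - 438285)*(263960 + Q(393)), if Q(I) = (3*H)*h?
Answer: 10319836592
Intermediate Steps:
Q(I) = 96 (Q(I) = (3*8)*4 = 24*4 = 96)
(477367 - 438285)*(263960 + Q(393)) = (477367 - 438285)*(263960 + 96) = 39082*264056 = 10319836592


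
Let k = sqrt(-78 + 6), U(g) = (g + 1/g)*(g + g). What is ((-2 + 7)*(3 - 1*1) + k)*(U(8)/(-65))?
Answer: -20 - 12*I*sqrt(2) ≈ -20.0 - 16.971*I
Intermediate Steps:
U(g) = 2*g*(g + 1/g) (U(g) = (g + 1/g)*(2*g) = 2*g*(g + 1/g))
k = 6*I*sqrt(2) (k = sqrt(-72) = 6*I*sqrt(2) ≈ 8.4853*I)
((-2 + 7)*(3 - 1*1) + k)*(U(8)/(-65)) = ((-2 + 7)*(3 - 1*1) + 6*I*sqrt(2))*((2 + 2*8**2)/(-65)) = (5*(3 - 1) + 6*I*sqrt(2))*((2 + 2*64)*(-1/65)) = (5*2 + 6*I*sqrt(2))*((2 + 128)*(-1/65)) = (10 + 6*I*sqrt(2))*(130*(-1/65)) = (10 + 6*I*sqrt(2))*(-2) = -20 - 12*I*sqrt(2)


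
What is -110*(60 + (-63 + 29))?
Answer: -2860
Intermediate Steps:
-110*(60 + (-63 + 29)) = -110*(60 - 34) = -110*26 = -2860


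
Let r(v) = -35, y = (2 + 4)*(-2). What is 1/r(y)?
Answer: -1/35 ≈ -0.028571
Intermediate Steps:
y = -12 (y = 6*(-2) = -12)
1/r(y) = 1/(-35) = -1/35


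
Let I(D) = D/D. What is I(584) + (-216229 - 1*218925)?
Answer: -435153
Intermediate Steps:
I(D) = 1
I(584) + (-216229 - 1*218925) = 1 + (-216229 - 1*218925) = 1 + (-216229 - 218925) = 1 - 435154 = -435153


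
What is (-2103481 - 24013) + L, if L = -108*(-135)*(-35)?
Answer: -2637794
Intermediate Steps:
L = -510300 (L = 14580*(-35) = -510300)
(-2103481 - 24013) + L = (-2103481 - 24013) - 510300 = -2127494 - 510300 = -2637794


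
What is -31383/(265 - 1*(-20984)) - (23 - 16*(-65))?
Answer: -2513230/2361 ≈ -1064.5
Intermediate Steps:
-31383/(265 - 1*(-20984)) - (23 - 16*(-65)) = -31383/(265 + 20984) - (23 + 1040) = -31383/21249 - 1*1063 = -31383*1/21249 - 1063 = -3487/2361 - 1063 = -2513230/2361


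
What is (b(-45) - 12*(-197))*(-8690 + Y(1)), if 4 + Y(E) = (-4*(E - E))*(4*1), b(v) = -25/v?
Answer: -20557446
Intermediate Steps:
Y(E) = -4 (Y(E) = -4 + (-4*(E - E))*(4*1) = -4 - 4*0*4 = -4 + 0*4 = -4 + 0 = -4)
(b(-45) - 12*(-197))*(-8690 + Y(1)) = (-25/(-45) - 12*(-197))*(-8690 - 4) = (-25*(-1/45) + 2364)*(-8694) = (5/9 + 2364)*(-8694) = (21281/9)*(-8694) = -20557446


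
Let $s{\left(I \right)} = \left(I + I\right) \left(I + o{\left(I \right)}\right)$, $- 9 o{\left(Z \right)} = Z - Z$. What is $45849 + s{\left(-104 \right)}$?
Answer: $67481$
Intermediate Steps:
$o{\left(Z \right)} = 0$ ($o{\left(Z \right)} = - \frac{Z - Z}{9} = \left(- \frac{1}{9}\right) 0 = 0$)
$s{\left(I \right)} = 2 I^{2}$ ($s{\left(I \right)} = \left(I + I\right) \left(I + 0\right) = 2 I I = 2 I^{2}$)
$45849 + s{\left(-104 \right)} = 45849 + 2 \left(-104\right)^{2} = 45849 + 2 \cdot 10816 = 45849 + 21632 = 67481$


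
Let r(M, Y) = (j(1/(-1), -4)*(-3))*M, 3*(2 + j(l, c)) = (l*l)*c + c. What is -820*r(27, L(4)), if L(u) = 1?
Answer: -309960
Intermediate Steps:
j(l, c) = -2 + c/3 + c*l²/3 (j(l, c) = -2 + ((l*l)*c + c)/3 = -2 + (l²*c + c)/3 = -2 + (c*l² + c)/3 = -2 + (c + c*l²)/3 = -2 + (c/3 + c*l²/3) = -2 + c/3 + c*l²/3)
r(M, Y) = 14*M (r(M, Y) = ((-2 + (⅓)*(-4) + (⅓)*(-4)*(1/(-1))²)*(-3))*M = ((-2 - 4/3 + (⅓)*(-4)*(-1)²)*(-3))*M = ((-2 - 4/3 + (⅓)*(-4)*1)*(-3))*M = ((-2 - 4/3 - 4/3)*(-3))*M = (-14/3*(-3))*M = 14*M)
-820*r(27, L(4)) = -11480*27 = -820*378 = -309960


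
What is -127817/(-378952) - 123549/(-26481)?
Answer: 341522875/68265496 ≈ 5.0029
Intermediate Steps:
-127817/(-378952) - 123549/(-26481) = -127817*(-1/378952) - 123549*(-1/26481) = 127817/378952 + 41183/8827 = 341522875/68265496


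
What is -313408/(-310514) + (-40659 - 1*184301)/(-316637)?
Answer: 84544899168/49160110709 ≈ 1.7198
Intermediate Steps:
-313408/(-310514) + (-40659 - 1*184301)/(-316637) = -313408*(-1/310514) + (-40659 - 184301)*(-1/316637) = 156704/155257 - 224960*(-1/316637) = 156704/155257 + 224960/316637 = 84544899168/49160110709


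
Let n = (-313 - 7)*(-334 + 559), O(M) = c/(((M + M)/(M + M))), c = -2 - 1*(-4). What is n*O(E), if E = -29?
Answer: -144000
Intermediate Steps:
c = 2 (c = -2 + 4 = 2)
O(M) = 2 (O(M) = 2/(((M + M)/(M + M))) = 2/(((2*M)/((2*M)))) = 2/(((2*M)*(1/(2*M)))) = 2/1 = 2*1 = 2)
n = -72000 (n = -320*225 = -72000)
n*O(E) = -72000*2 = -144000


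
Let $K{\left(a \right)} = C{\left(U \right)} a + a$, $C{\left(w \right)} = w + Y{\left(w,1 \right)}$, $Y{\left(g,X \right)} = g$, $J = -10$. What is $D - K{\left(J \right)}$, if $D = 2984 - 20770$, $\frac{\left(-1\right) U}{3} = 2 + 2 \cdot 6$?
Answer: $-18616$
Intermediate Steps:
$U = -42$ ($U = - 3 \left(2 + 2 \cdot 6\right) = - 3 \left(2 + 12\right) = \left(-3\right) 14 = -42$)
$C{\left(w \right)} = 2 w$ ($C{\left(w \right)} = w + w = 2 w$)
$K{\left(a \right)} = - 83 a$ ($K{\left(a \right)} = 2 \left(-42\right) a + a = - 84 a + a = - 83 a$)
$D = -17786$ ($D = 2984 - 20770 = -17786$)
$D - K{\left(J \right)} = -17786 - \left(-83\right) \left(-10\right) = -17786 - 830 = -18616$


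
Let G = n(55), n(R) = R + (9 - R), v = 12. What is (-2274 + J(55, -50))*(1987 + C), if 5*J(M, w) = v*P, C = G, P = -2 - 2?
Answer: -22790328/5 ≈ -4.5581e+6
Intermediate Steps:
n(R) = 9
G = 9
P = -4
C = 9
J(M, w) = -48/5 (J(M, w) = (12*(-4))/5 = (⅕)*(-48) = -48/5)
(-2274 + J(55, -50))*(1987 + C) = (-2274 - 48/5)*(1987 + 9) = -11418/5*1996 = -22790328/5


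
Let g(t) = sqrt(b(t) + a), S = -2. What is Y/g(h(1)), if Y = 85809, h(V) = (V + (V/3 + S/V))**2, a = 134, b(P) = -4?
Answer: 85809*sqrt(130)/130 ≈ 7525.9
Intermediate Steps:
h(V) = (-2/V + 4*V/3)**2 (h(V) = (V + (V/3 - 2/V))**2 = (V + (-2/V + V/3))**2 = (-2/V + 4*V/3)**2)
g(t) = sqrt(130) (g(t) = sqrt(-4 + 134) = sqrt(130))
Y/g(h(1)) = 85809/(sqrt(130)) = 85809*(sqrt(130)/130) = 85809*sqrt(130)/130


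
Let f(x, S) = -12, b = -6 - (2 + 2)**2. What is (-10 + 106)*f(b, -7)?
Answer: -1152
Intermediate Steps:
b = -22 (b = -6 - 1*4**2 = -6 - 1*16 = -6 - 16 = -22)
(-10 + 106)*f(b, -7) = (-10 + 106)*(-12) = 96*(-12) = -1152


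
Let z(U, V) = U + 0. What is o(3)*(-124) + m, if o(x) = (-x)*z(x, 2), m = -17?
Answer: 1099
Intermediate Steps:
z(U, V) = U
o(x) = -x**2 (o(x) = (-x)*x = -x**2)
o(3)*(-124) + m = -1*3**2*(-124) - 17 = -1*9*(-124) - 17 = -9*(-124) - 17 = 1116 - 17 = 1099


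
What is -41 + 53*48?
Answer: 2503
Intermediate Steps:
-41 + 53*48 = -41 + 2544 = 2503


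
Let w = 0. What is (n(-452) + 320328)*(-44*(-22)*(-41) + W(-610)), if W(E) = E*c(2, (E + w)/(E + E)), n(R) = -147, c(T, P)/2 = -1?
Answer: -12316722708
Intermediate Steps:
c(T, P) = -2 (c(T, P) = 2*(-1) = -2)
W(E) = -2*E (W(E) = E*(-2) = -2*E)
(n(-452) + 320328)*(-44*(-22)*(-41) + W(-610)) = (-147 + 320328)*(-44*(-22)*(-41) - 2*(-610)) = 320181*(968*(-41) + 1220) = 320181*(-39688 + 1220) = 320181*(-38468) = -12316722708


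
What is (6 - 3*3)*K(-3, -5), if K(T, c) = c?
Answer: 15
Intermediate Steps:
(6 - 3*3)*K(-3, -5) = (6 - 3*3)*(-5) = (6 - 9)*(-5) = -3*(-5) = 15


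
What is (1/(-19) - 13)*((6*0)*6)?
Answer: 0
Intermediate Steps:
(1/(-19) - 13)*((6*0)*6) = (-1/19 - 13)*(0*6) = -248/19*0 = 0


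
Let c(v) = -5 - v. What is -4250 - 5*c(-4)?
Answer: -4245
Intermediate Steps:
-4250 - 5*c(-4) = -4250 - 5*(-5 - 1*(-4)) = -4250 - 5*(-5 + 4) = -4250 - 5*(-1) = -4250 - 1*(-5) = -4250 + 5 = -4245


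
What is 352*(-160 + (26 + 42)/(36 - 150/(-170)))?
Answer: -3173248/57 ≈ -55671.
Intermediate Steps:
352*(-160 + (26 + 42)/(36 - 150/(-170))) = 352*(-160 + 68/(36 - 150*(-1/170))) = 352*(-160 + 68/(36 + 15/17)) = 352*(-160 + 68/(627/17)) = 352*(-160 + 68*(17/627)) = 352*(-160 + 1156/627) = 352*(-99164/627) = -3173248/57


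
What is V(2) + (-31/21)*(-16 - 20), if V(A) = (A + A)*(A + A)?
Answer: 484/7 ≈ 69.143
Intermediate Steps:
V(A) = 4*A² (V(A) = (2*A)*(2*A) = 4*A²)
V(2) + (-31/21)*(-16 - 20) = 4*2² + (-31/21)*(-16 - 20) = 4*4 - 31*1/21*(-36) = 16 - 31/21*(-36) = 16 + 372/7 = 484/7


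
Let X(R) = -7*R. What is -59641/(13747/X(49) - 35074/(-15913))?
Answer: 325530060919/206725629 ≈ 1574.7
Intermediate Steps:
-59641/(13747/X(49) - 35074/(-15913)) = -59641/(13747/((-7*49)) - 35074/(-15913)) = -59641/(13747/(-343) - 35074*(-1/15913)) = -59641/(13747*(-1/343) + 35074/15913) = -59641/(-13747/343 + 35074/15913) = -59641/(-206725629/5458159) = -59641*(-5458159/206725629) = 325530060919/206725629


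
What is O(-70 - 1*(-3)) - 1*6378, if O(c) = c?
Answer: -6445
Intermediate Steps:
O(-70 - 1*(-3)) - 1*6378 = (-70 - 1*(-3)) - 1*6378 = (-70 + 3) - 6378 = -67 - 6378 = -6445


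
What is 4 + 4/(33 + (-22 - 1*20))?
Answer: 32/9 ≈ 3.5556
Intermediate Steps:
4 + 4/(33 + (-22 - 1*20)) = 4 + 4/(33 + (-22 - 20)) = 4 + 4/(33 - 42) = 4 + 4/(-9) = 4 - ⅑*4 = 4 - 4/9 = 32/9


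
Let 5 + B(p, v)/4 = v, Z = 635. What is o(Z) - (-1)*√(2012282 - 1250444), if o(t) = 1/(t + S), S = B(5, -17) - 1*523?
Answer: 1/24 + √761838 ≈ 872.88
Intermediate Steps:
B(p, v) = -20 + 4*v
S = -611 (S = (-20 + 4*(-17)) - 1*523 = (-20 - 68) - 523 = -88 - 523 = -611)
o(t) = 1/(-611 + t) (o(t) = 1/(t - 611) = 1/(-611 + t))
o(Z) - (-1)*√(2012282 - 1250444) = 1/(-611 + 635) - (-1)*√(2012282 - 1250444) = 1/24 - (-1)*√761838 = 1/24 + √761838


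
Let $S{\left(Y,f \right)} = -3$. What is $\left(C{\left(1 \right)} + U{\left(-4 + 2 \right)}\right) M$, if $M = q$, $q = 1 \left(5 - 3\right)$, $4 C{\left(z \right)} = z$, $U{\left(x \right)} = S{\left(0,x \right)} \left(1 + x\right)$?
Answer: $\frac{13}{2} \approx 6.5$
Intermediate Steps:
$U{\left(x \right)} = -3 - 3 x$ ($U{\left(x \right)} = - 3 \left(1 + x\right) = -3 - 3 x$)
$C{\left(z \right)} = \frac{z}{4}$
$q = 2$ ($q = 1 \cdot 2 = 2$)
$M = 2$
$\left(C{\left(1 \right)} + U{\left(-4 + 2 \right)}\right) M = \left(\frac{1}{4} \cdot 1 - \left(3 + 3 \left(-4 + 2\right)\right)\right) 2 = \left(\frac{1}{4} - -3\right) 2 = \left(\frac{1}{4} + \left(-3 + 6\right)\right) 2 = \left(\frac{1}{4} + 3\right) 2 = \frac{13}{4} \cdot 2 = \frac{13}{2}$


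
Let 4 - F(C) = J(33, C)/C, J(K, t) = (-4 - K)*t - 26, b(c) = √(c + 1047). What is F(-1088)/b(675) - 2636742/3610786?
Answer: -1318371/1805393 + 22291*√1722/936768 ≈ 0.25721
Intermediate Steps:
b(c) = √(1047 + c)
J(K, t) = -26 + t*(-4 - K) (J(K, t) = t*(-4 - K) - 26 = -26 + t*(-4 - K))
F(C) = 4 - (-26 - 37*C)/C (F(C) = 4 - (-26 - 4*C - 1*33*C)/C = 4 - (-26 - 4*C - 33*C)/C = 4 - (-26 - 37*C)/C)
F(-1088)/b(675) - 2636742/3610786 = (41 + 26/(-1088))/(√(1047 + 675)) - 2636742/3610786 = (41 + 26*(-1/1088))/(√1722) - 2636742*1/3610786 = (41 - 13/544)*(√1722/1722) - 1318371/1805393 = 22291*(√1722/1722)/544 - 1318371/1805393 = 22291*√1722/936768 - 1318371/1805393 = -1318371/1805393 + 22291*√1722/936768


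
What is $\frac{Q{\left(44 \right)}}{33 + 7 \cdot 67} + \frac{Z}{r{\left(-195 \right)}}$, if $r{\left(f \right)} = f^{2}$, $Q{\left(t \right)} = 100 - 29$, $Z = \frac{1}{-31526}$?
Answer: $\frac{21278276537}{150446406825} \approx 0.14143$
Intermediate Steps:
$Z = - \frac{1}{31526} \approx -3.172 \cdot 10^{-5}$
$Q{\left(t \right)} = 71$ ($Q{\left(t \right)} = 100 - 29 = 71$)
$\frac{Q{\left(44 \right)}}{33 + 7 \cdot 67} + \frac{Z}{r{\left(-195 \right)}} = \frac{71}{33 + 7 \cdot 67} - \frac{1}{31526 \left(-195\right)^{2}} = \frac{71}{33 + 469} - \frac{1}{31526 \cdot 38025} = \frac{71}{502} - \frac{1}{1198776150} = \frac{21278276537}{150446406825}$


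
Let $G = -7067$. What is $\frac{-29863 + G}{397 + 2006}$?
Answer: $- \frac{12310}{801} \approx -15.368$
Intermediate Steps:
$\frac{-29863 + G}{397 + 2006} = \frac{-29863 - 7067}{397 + 2006} = - \frac{36930}{2403} = \left(-36930\right) \frac{1}{2403} = - \frac{12310}{801}$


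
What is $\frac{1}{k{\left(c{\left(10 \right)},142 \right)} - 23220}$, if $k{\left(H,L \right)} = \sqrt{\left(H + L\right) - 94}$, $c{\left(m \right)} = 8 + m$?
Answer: $- \frac{3870}{89861389} - \frac{\sqrt{66}}{539168334} \approx -4.3081 \cdot 10^{-5}$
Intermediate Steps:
$k{\left(H,L \right)} = \sqrt{-94 + H + L}$
$\frac{1}{k{\left(c{\left(10 \right)},142 \right)} - 23220} = \frac{1}{\sqrt{-94 + \left(8 + 10\right) + 142} - 23220} = \frac{1}{\sqrt{-94 + 18 + 142} - 23220} = \frac{1}{\sqrt{66} - 23220} = \frac{1}{-23220 + \sqrt{66}}$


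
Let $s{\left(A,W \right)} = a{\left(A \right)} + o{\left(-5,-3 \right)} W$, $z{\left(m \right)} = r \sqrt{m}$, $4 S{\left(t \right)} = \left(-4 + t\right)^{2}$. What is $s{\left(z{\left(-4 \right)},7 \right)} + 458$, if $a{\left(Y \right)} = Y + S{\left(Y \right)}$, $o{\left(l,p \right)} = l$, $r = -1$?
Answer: $426 + 2 i \approx 426.0 + 2.0 i$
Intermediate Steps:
$S{\left(t \right)} = \frac{\left(-4 + t\right)^{2}}{4}$
$z{\left(m \right)} = - \sqrt{m}$
$a{\left(Y \right)} = Y + \frac{\left(-4 + Y\right)^{2}}{4}$
$s{\left(A,W \right)} = 4 - A - 5 W + \frac{A^{2}}{4}$ ($s{\left(A,W \right)} = \left(4 - A + \frac{A^{2}}{4}\right) - 5 W = 4 - A - 5 W + \frac{A^{2}}{4}$)
$s{\left(z{\left(-4 \right)},7 \right)} + 458 = \left(4 - - \sqrt{-4} - 35 + \frac{\left(- \sqrt{-4}\right)^{2}}{4}\right) + 458 = \left(4 - - 2 i - 35 + \frac{\left(- 2 i\right)^{2}}{4}\right) + 458 = \left(4 + 2 i - 35 + \frac{1}{4} \left(-4\right)\right) + 458 = \left(4 + 2 i - 35 - 1\right) + 458 = \left(-32 + 2 i\right) + 458 = 426 + 2 i$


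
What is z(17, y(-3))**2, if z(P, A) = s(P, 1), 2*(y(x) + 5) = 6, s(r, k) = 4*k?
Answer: 16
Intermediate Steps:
y(x) = -2 (y(x) = -5 + (1/2)*6 = -5 + 3 = -2)
z(P, A) = 4 (z(P, A) = 4*1 = 4)
z(17, y(-3))**2 = 4**2 = 16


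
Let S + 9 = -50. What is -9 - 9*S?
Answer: 522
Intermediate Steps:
S = -59 (S = -9 - 50 = -59)
-9 - 9*S = -9 - 9*(-59) = -9 + 531 = 522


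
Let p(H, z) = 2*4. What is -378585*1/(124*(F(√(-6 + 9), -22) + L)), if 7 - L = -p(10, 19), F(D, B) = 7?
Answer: -378585/2728 ≈ -138.78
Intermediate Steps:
p(H, z) = 8
L = 15 (L = 7 - (-1)*8 = 7 - 1*(-8) = 7 + 8 = 15)
-378585*1/(124*(F(√(-6 + 9), -22) + L)) = -378585*1/(124*(7 + 15)) = -378585/(22*124) = -378585/2728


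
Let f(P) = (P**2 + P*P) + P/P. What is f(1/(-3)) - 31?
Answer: -268/9 ≈ -29.778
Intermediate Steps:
f(P) = 1 + 2*P**2 (f(P) = (P**2 + P**2) + 1 = 2*P**2 + 1 = 1 + 2*P**2)
f(1/(-3)) - 31 = (1 + 2*(1/(-3))**2) - 31 = (1 + 2*(-1/3)**2) - 31 = (1 + 2*(1/9)) - 31 = (1 + 2/9) - 31 = 11/9 - 31 = -268/9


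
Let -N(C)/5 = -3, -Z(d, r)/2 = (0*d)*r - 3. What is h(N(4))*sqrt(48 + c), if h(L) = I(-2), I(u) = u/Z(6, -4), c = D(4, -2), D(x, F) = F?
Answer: -sqrt(46)/3 ≈ -2.2608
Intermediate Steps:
c = -2
Z(d, r) = 6 (Z(d, r) = -2*((0*d)*r - 3) = -2*(0*r - 3) = -2*(0 - 3) = -2*(-3) = 6)
N(C) = 15 (N(C) = -5*(-3) = 15)
I(u) = u/6
h(L) = -1/3 (h(L) = (1/6)*(-2) = -1/3)
h(N(4))*sqrt(48 + c) = -sqrt(48 - 2)/3 = -sqrt(46)/3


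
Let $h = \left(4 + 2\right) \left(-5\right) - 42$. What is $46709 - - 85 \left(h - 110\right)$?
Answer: $31239$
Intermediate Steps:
$h = -72$ ($h = 6 \left(-5\right) - 42 = -30 - 42 = -72$)
$46709 - - 85 \left(h - 110\right) = 46709 - - 85 \left(-72 - 110\right) = 46709 - \left(-85\right) \left(-182\right) = 46709 - 15470 = 31239$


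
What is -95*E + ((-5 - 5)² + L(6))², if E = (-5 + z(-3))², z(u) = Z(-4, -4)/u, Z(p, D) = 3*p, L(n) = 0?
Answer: 9905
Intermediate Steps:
z(u) = -12/u (z(u) = (3*(-4))/u = -12/u)
E = 1 (E = (-5 - 12/(-3))² = (-5 - 12*(-⅓))² = (-5 + 4)² = (-1)² = 1)
-95*E + ((-5 - 5)² + L(6))² = -95*1 + ((-5 - 5)² + 0)² = -95 + ((-10)² + 0)² = -95 + (100 + 0)² = -95 + 100² = -95 + 10000 = 9905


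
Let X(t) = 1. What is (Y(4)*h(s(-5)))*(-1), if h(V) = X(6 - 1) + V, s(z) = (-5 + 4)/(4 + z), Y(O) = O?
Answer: -8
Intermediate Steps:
s(z) = -1/(4 + z)
h(V) = 1 + V
(Y(4)*h(s(-5)))*(-1) = (4*(1 - 1/(4 - 5)))*(-1) = (4*(1 - 1/(-1)))*(-1) = (4*(1 - 1*(-1)))*(-1) = (4*(1 + 1))*(-1) = (4*2)*(-1) = 8*(-1) = -8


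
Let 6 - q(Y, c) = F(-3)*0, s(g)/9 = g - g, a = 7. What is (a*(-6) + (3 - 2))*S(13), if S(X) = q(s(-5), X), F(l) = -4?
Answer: -246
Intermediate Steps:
s(g) = 0 (s(g) = 9*(g - g) = 9*0 = 0)
q(Y, c) = 6 (q(Y, c) = 6 - (-4)*0 = 6 - 1*0 = 6 + 0 = 6)
S(X) = 6
(a*(-6) + (3 - 2))*S(13) = (7*(-6) + (3 - 2))*6 = (-42 + 1)*6 = -41*6 = -246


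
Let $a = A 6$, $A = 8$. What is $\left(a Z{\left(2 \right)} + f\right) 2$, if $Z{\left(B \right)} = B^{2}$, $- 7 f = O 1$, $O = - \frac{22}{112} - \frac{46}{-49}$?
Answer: $\frac{526557}{1372} \approx 383.79$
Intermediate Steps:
$O = \frac{291}{392}$ ($O = \left(-22\right) \frac{1}{112} - - \frac{46}{49} = - \frac{11}{56} + \frac{46}{49} = \frac{291}{392} \approx 0.74235$)
$a = 48$ ($a = 8 \cdot 6 = 48$)
$f = - \frac{291}{2744}$ ($f = - \frac{\frac{291}{392} \cdot 1}{7} = \left(- \frac{1}{7}\right) \frac{291}{392} = - \frac{291}{2744} \approx -0.10605$)
$\left(a Z{\left(2 \right)} + f\right) 2 = \left(48 \cdot 2^{2} - \frac{291}{2744}\right) 2 = \left(48 \cdot 4 - \frac{291}{2744}\right) 2 = \left(192 - \frac{291}{2744}\right) 2 = \frac{526557}{2744} \cdot 2 = \frac{526557}{1372}$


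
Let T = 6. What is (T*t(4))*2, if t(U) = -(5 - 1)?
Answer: -48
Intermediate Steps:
t(U) = -4 (t(U) = -1*4 = -4)
(T*t(4))*2 = (6*(-4))*2 = -24*2 = -48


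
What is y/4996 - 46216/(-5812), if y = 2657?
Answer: 61584405/7259188 ≈ 8.4836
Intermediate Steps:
y/4996 - 46216/(-5812) = 2657/4996 - 46216/(-5812) = 2657*(1/4996) - 46216*(-1/5812) = 2657/4996 + 11554/1453 = 61584405/7259188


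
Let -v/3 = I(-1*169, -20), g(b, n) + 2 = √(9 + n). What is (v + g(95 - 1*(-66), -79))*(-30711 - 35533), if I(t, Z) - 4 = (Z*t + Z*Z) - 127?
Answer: 726895412 - 66244*I*√70 ≈ 7.269e+8 - 5.5424e+5*I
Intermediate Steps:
g(b, n) = -2 + √(9 + n)
I(t, Z) = -123 + Z² + Z*t (I(t, Z) = 4 + ((Z*t + Z*Z) - 127) = 4 + ((Z*t + Z²) - 127) = 4 + ((Z² + Z*t) - 127) = 4 + (-127 + Z² + Z*t) = -123 + Z² + Z*t)
v = -10971 (v = -3*(-123 + (-20)² - (-20)*169) = -3*(-123 + 400 - 20*(-169)) = -3*(-123 + 400 + 3380) = -3*3657 = -10971)
(v + g(95 - 1*(-66), -79))*(-30711 - 35533) = (-10971 + (-2 + √(9 - 79)))*(-30711 - 35533) = (-10971 + (-2 + √(-70)))*(-66244) = (-10971 + (-2 + I*√70))*(-66244) = (-10973 + I*√70)*(-66244) = 726895412 - 66244*I*√70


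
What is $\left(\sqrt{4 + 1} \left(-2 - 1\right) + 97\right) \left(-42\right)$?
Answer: $-4074 + 126 \sqrt{5} \approx -3792.3$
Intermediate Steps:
$\left(\sqrt{4 + 1} \left(-2 - 1\right) + 97\right) \left(-42\right) = \left(\sqrt{5} \left(-3\right) + 97\right) \left(-42\right) = \left(- 3 \sqrt{5} + 97\right) \left(-42\right) = \left(97 - 3 \sqrt{5}\right) \left(-42\right) = -4074 + 126 \sqrt{5}$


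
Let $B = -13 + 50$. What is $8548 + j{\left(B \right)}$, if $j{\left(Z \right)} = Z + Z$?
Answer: $8622$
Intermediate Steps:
$B = 37$
$j{\left(Z \right)} = 2 Z$
$8548 + j{\left(B \right)} = 8548 + 2 \cdot 37 = 8548 + 74 = 8622$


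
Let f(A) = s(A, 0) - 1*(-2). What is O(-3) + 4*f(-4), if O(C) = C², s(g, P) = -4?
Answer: 1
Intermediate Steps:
f(A) = -2 (f(A) = -4 - 1*(-2) = -4 + 2 = -2)
O(-3) + 4*f(-4) = (-3)² + 4*(-2) = 9 - 8 = 1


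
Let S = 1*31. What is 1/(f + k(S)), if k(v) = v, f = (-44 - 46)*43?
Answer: -1/3839 ≈ -0.00026048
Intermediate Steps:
f = -3870 (f = -90*43 = -3870)
S = 31
1/(f + k(S)) = 1/(-3870 + 31) = 1/(-3839) = -1/3839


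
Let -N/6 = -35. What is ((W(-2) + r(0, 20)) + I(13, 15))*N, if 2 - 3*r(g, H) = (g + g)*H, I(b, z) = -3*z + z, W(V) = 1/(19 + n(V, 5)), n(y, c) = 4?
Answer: -141470/23 ≈ -6150.9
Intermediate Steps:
N = 210 (N = -6*(-35) = 210)
W(V) = 1/23 (W(V) = 1/(19 + 4) = 1/23)
I(b, z) = -2*z
r(g, H) = 2/3 - 2*H*g/3 (r(g, H) = 2/3 - (g + g)*H/3 = 2/3 - 2*g*H/3 = 2/3 - 2*H*g/3)
((W(-2) + r(0, 20)) + I(13, 15))*N = ((1/23 + (2/3 - 2/3*20*0)) - 2*15)*210 = ((1/23 + (2/3 + 0)) - 30)*210 = ((1/23 + 2/3) - 30)*210 = (49/69 - 30)*210 = -2021/69*210 = -141470/23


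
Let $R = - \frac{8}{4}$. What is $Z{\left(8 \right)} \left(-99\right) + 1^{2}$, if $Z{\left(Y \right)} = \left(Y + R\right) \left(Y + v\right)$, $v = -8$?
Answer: $1$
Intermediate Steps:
$R = -2$ ($R = \left(-8\right) \frac{1}{4} = -2$)
$Z{\left(Y \right)} = \left(-8 + Y\right) \left(-2 + Y\right)$ ($Z{\left(Y \right)} = \left(Y - 2\right) \left(Y - 8\right) = \left(-2 + Y\right) \left(-8 + Y\right) = \left(-8 + Y\right) \left(-2 + Y\right)$)
$Z{\left(8 \right)} \left(-99\right) + 1^{2} = \left(16 + 8^{2} - 80\right) \left(-99\right) + 1^{2} = \left(16 + 64 - 80\right) \left(-99\right) + 1 = 0 \left(-99\right) + 1 = 0 + 1 = 1$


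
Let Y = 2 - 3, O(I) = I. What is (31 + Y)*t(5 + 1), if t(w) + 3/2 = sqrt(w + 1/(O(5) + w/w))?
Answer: -45 + 5*sqrt(222) ≈ 29.498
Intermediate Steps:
Y = -1
t(w) = -3/2 + sqrt(1/6 + w) (t(w) = -3/2 + sqrt(w + 1/(5 + w/w)) = -3/2 + sqrt(w + 1/(5 + 1)) = -3/2 + sqrt(w + 1/6) = -3/2 + sqrt(1/6 + w))
(31 + Y)*t(5 + 1) = (31 - 1)*(-3/2 + sqrt(6 + 36*(5 + 1))/6) = 30*(-3/2 + sqrt(6 + 36*6)/6) = 30*(-3/2 + sqrt(6 + 216)/6) = 30*(-3/2 + sqrt(222)/6) = -45 + 5*sqrt(222)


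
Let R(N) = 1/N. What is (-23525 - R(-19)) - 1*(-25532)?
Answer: 38134/19 ≈ 2007.1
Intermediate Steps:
(-23525 - R(-19)) - 1*(-25532) = (-23525 - 1/(-19)) - 1*(-25532) = (-23525 - 1*(-1/19)) + 25532 = (-23525 + 1/19) + 25532 = -446974/19 + 25532 = 38134/19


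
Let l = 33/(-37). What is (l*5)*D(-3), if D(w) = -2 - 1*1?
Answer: 495/37 ≈ 13.378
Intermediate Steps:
D(w) = -3 (D(w) = -2 - 1 = -3)
l = -33/37 (l = 33*(-1/37) = -33/37 ≈ -0.89189)
(l*5)*D(-3) = -33/37*5*(-3) = -165/37*(-3) = 495/37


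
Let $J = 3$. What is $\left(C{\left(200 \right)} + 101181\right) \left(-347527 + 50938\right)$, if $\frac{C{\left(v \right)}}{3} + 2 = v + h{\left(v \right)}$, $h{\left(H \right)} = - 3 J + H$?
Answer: $-30355290972$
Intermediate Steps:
$h{\left(H \right)} = -9 + H$ ($h{\left(H \right)} = \left(-3\right) 3 + H = -9 + H$)
$C{\left(v \right)} = -33 + 6 v$ ($C{\left(v \right)} = -6 + 3 \left(v + \left(-9 + v\right)\right) = -6 + 3 \left(-9 + 2 v\right) = -6 + \left(-27 + 6 v\right) = -33 + 6 v$)
$\left(C{\left(200 \right)} + 101181\right) \left(-347527 + 50938\right) = \left(\left(-33 + 6 \cdot 200\right) + 101181\right) \left(-347527 + 50938\right) = \left(\left(-33 + 1200\right) + 101181\right) \left(-296589\right) = \left(1167 + 101181\right) \left(-296589\right) = 102348 \left(-296589\right) = -30355290972$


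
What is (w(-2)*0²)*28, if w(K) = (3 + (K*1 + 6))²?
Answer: 0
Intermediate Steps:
w(K) = (9 + K)² (w(K) = (3 + (K + 6))² = (3 + (6 + K))² = (9 + K)²)
(w(-2)*0²)*28 = ((9 - 2)²*0²)*28 = (7²*0)*28 = (49*0)*28 = 0*28 = 0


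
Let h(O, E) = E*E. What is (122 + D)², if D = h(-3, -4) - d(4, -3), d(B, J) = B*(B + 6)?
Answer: 9604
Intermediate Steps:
d(B, J) = B*(6 + B)
h(O, E) = E²
D = -24 (D = (-4)² - 4*(6 + 4) = 16 - 4*10 = 16 - 1*40 = 16 - 40 = -24)
(122 + D)² = (122 - 24)² = 98² = 9604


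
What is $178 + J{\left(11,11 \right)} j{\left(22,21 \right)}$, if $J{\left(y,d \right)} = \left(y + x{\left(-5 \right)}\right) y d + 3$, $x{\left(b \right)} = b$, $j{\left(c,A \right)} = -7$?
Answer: $-4925$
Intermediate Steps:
$J{\left(y,d \right)} = 3 + d y \left(-5 + y\right)$ ($J{\left(y,d \right)} = \left(y - 5\right) y d + 3 = \left(-5 + y\right) y d + 3 = y \left(-5 + y\right) d + 3 = d y \left(-5 + y\right) + 3 = 3 + d y \left(-5 + y\right)$)
$178 + J{\left(11,11 \right)} j{\left(22,21 \right)} = 178 + \left(3 + 11 \cdot 11^{2} - 55 \cdot 11\right) \left(-7\right) = 178 + \left(3 + 11 \cdot 121 - 605\right) \left(-7\right) = 178 + \left(3 + 1331 - 605\right) \left(-7\right) = 178 + 729 \left(-7\right) = 178 - 5103 = -4925$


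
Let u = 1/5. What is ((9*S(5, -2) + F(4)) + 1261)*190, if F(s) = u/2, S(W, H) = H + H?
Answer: 232769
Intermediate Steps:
S(W, H) = 2*H
u = ⅕ ≈ 0.20000
F(s) = ⅒ (F(s) = (⅕)/2 = (⅕)*(½) = ⅒)
((9*S(5, -2) + F(4)) + 1261)*190 = ((9*(2*(-2)) + ⅒) + 1261)*190 = ((9*(-4) + ⅒) + 1261)*190 = ((-36 + ⅒) + 1261)*190 = (-359/10 + 1261)*190 = (12251/10)*190 = 232769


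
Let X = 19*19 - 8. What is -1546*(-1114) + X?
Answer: 1722597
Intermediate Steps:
X = 353 (X = 361 - 8 = 353)
-1546*(-1114) + X = -1546*(-1114) + 353 = 1722244 + 353 = 1722597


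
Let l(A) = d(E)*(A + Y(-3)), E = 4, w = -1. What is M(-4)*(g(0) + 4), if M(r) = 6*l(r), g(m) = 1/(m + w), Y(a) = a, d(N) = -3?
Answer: 378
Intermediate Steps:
l(A) = 9 - 3*A (l(A) = -3*(A - 3) = -3*(-3 + A) = 9 - 3*A)
g(m) = 1/(-1 + m) (g(m) = 1/(m - 1) = 1/(-1 + m))
M(r) = 54 - 18*r (M(r) = 6*(9 - 3*r) = 54 - 18*r)
M(-4)*(g(0) + 4) = (54 - 18*(-4))*(1/(-1 + 0) + 4) = (54 + 72)*(1/(-1) + 4) = 126*(-1 + 4) = 126*3 = 378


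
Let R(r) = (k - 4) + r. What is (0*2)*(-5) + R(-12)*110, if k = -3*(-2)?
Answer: -1100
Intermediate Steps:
k = 6
R(r) = 2 + r (R(r) = (6 - 4) + r = 2 + r)
(0*2)*(-5) + R(-12)*110 = (0*2)*(-5) + (2 - 12)*110 = 0*(-5) - 10*110 = 0 - 1100 = -1100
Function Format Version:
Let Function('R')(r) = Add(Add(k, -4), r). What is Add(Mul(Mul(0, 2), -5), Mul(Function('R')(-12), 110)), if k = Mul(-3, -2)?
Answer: -1100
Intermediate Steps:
k = 6
Function('R')(r) = Add(2, r) (Function('R')(r) = Add(Add(6, -4), r) = Add(2, r))
Add(Mul(Mul(0, 2), -5), Mul(Function('R')(-12), 110)) = Add(Mul(Mul(0, 2), -5), Mul(Add(2, -12), 110)) = Add(Mul(0, -5), Mul(-10, 110)) = Add(0, -1100) = -1100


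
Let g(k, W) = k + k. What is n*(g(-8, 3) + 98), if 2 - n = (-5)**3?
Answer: 10414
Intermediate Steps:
g(k, W) = 2*k
n = 127 (n = 2 - 1*(-5)**3 = 2 - 1*(-125) = 2 + 125 = 127)
n*(g(-8, 3) + 98) = 127*(2*(-8) + 98) = 127*(-16 + 98) = 127*82 = 10414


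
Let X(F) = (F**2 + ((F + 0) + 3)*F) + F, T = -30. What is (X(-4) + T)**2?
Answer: 196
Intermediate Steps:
X(F) = F + F**2 + F*(3 + F) (X(F) = (F**2 + (F + 3)*F) + F = (F**2 + (3 + F)*F) + F = (F**2 + F*(3 + F)) + F = F + F**2 + F*(3 + F))
(X(-4) + T)**2 = (2*(-4)*(2 - 4) - 30)**2 = (2*(-4)*(-2) - 30)**2 = (16 - 30)**2 = (-14)**2 = 196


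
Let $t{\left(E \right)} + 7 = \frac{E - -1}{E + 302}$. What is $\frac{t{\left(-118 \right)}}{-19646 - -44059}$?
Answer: $- \frac{1405}{4491992} \approx -0.00031278$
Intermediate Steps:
$t{\left(E \right)} = -7 + \frac{1 + E}{302 + E}$ ($t{\left(E \right)} = -7 + \frac{E - -1}{E + 302} = -7 + \frac{E + \left(-97 + 98\right)}{302 + E} = -7 + \frac{E + 1}{302 + E} = -7 + \frac{1 + E}{302 + E}$)
$\frac{t{\left(-118 \right)}}{-19646 - -44059} = \frac{\frac{1}{302 - 118} \left(-2113 - -708\right)}{-19646 - -44059} = \frac{\frac{1}{184} \left(-2113 + 708\right)}{-19646 + 44059} = \frac{\frac{1}{184} \left(-1405\right)}{24413} = \left(- \frac{1405}{184}\right) \frac{1}{24413} = - \frac{1405}{4491992}$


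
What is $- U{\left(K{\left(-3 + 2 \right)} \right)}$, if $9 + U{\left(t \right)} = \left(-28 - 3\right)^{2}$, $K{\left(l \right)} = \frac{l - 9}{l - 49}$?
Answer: $-952$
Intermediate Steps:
$K{\left(l \right)} = \frac{-9 + l}{-49 + l}$
$U{\left(t \right)} = 952$ ($U{\left(t \right)} = -9 + \left(-28 - 3\right)^{2} = -9 + \left(-31\right)^{2} = -9 + 961 = 952$)
$- U{\left(K{\left(-3 + 2 \right)} \right)} = \left(-1\right) 952 = -952$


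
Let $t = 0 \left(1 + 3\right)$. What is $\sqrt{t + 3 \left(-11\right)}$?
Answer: $i \sqrt{33} \approx 5.7446 i$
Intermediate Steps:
$t = 0$ ($t = 0 \cdot 4 = 0$)
$\sqrt{t + 3 \left(-11\right)} = \sqrt{0 + 3 \left(-11\right)} = \sqrt{0 - 33} = \sqrt{-33} = i \sqrt{33}$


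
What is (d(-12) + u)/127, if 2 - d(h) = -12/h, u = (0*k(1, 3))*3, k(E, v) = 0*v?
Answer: 1/127 ≈ 0.0078740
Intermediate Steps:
k(E, v) = 0
u = 0 (u = (0*0)*3 = 0*3 = 0)
d(h) = 2 + 12/h (d(h) = 2 - (-12)/h = 2 + 12/h)
(d(-12) + u)/127 = ((2 + 12/(-12)) + 0)/127 = ((2 + 12*(-1/12)) + 0)*(1/127) = ((2 - 1) + 0)*(1/127) = (1 + 0)*(1/127) = 1*(1/127) = 1/127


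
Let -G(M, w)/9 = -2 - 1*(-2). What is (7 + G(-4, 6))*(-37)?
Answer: -259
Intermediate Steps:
G(M, w) = 0 (G(M, w) = -9*(-2 - 1*(-2)) = -9*(-2 + 2) = -9*0 = 0)
(7 + G(-4, 6))*(-37) = (7 + 0)*(-37) = 7*(-37) = -259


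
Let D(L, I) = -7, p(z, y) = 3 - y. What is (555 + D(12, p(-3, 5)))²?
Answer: 300304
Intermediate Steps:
(555 + D(12, p(-3, 5)))² = (555 - 7)² = 548² = 300304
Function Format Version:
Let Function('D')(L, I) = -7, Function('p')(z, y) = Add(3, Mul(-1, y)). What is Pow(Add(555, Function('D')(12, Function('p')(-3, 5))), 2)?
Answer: 300304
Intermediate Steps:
Pow(Add(555, Function('D')(12, Function('p')(-3, 5))), 2) = Pow(Add(555, -7), 2) = Pow(548, 2) = 300304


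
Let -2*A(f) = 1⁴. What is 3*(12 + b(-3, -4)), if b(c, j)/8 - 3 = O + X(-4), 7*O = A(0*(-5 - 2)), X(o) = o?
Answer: 72/7 ≈ 10.286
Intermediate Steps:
A(f) = -½ (A(f) = -½*1⁴ = -½*1 = -½)
O = -1/14 (O = (⅐)*(-½) = -1/14 ≈ -0.071429)
b(c, j) = -60/7 (b(c, j) = 24 + 8*(-1/14 - 4) = 24 + 8*(-57/14) = 24 - 228/7 = -60/7)
3*(12 + b(-3, -4)) = 3*(12 - 60/7) = 3*(24/7) = 72/7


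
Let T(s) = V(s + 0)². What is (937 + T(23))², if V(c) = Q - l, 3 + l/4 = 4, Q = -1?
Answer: 925444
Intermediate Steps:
l = 4 (l = -12 + 4*4 = -12 + 16 = 4)
V(c) = -5 (V(c) = -1 - 1*4 = -1 - 4 = -5)
T(s) = 25 (T(s) = (-5)² = 25)
(937 + T(23))² = (937 + 25)² = 962² = 925444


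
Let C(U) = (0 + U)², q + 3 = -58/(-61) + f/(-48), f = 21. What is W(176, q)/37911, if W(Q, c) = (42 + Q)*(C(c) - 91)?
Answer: -8806555483/18056554368 ≈ -0.48772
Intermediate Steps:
q = -2427/976 (q = -3 + (-58/(-61) + 21/(-48)) = -3 + (-58*(-1/61) + 21*(-1/48)) = -3 + (58/61 - 7/16) = -3 + 501/976 = -2427/976 ≈ -2.4867)
C(U) = U²
W(Q, c) = (-91 + c²)*(42 + Q) (W(Q, c) = (42 + Q)*(c² - 91) = (42 + Q)*(-91 + c²) = (-91 + c²)*(42 + Q))
W(176, q)/37911 = (-3822 - 91*176 + 42*(-2427/976)² + 176*(-2427/976)²)/37911 = (-3822 - 16016 + 42*(5890329/952576) + 176*(5890329/952576))*(1/37911) = (-3822 - 16016 + 123696909/476288 + 64793619/59536)*(1/37911) = -8806555483/476288*1/37911 = -8806555483/18056554368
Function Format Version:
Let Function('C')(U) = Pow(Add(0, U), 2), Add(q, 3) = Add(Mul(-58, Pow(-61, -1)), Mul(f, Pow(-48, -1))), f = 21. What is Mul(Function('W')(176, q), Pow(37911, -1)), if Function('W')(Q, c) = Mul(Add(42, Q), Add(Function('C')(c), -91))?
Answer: Rational(-8806555483, 18056554368) ≈ -0.48772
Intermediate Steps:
q = Rational(-2427, 976) (q = Add(-3, Add(Mul(-58, Pow(-61, -1)), Mul(21, Pow(-48, -1)))) = Add(-3, Add(Mul(-58, Rational(-1, 61)), Mul(21, Rational(-1, 48)))) = Add(-3, Add(Rational(58, 61), Rational(-7, 16))) = Add(-3, Rational(501, 976)) = Rational(-2427, 976) ≈ -2.4867)
Function('C')(U) = Pow(U, 2)
Function('W')(Q, c) = Mul(Add(-91, Pow(c, 2)), Add(42, Q)) (Function('W')(Q, c) = Mul(Add(42, Q), Add(Pow(c, 2), -91)) = Mul(Add(42, Q), Add(-91, Pow(c, 2))) = Mul(Add(-91, Pow(c, 2)), Add(42, Q)))
Mul(Function('W')(176, q), Pow(37911, -1)) = Mul(Add(-3822, Mul(-91, 176), Mul(42, Pow(Rational(-2427, 976), 2)), Mul(176, Pow(Rational(-2427, 976), 2))), Pow(37911, -1)) = Mul(Add(-3822, -16016, Mul(42, Rational(5890329, 952576)), Mul(176, Rational(5890329, 952576))), Rational(1, 37911)) = Mul(Add(-3822, -16016, Rational(123696909, 476288), Rational(64793619, 59536)), Rational(1, 37911)) = Mul(Rational(-8806555483, 476288), Rational(1, 37911)) = Rational(-8806555483, 18056554368)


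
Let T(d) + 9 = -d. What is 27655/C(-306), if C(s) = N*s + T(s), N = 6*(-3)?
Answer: 5531/1161 ≈ 4.7640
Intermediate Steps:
T(d) = -9 - d
N = -18
C(s) = -9 - 19*s (C(s) = -18*s + (-9 - s) = -9 - 19*s)
27655/C(-306) = 27655/(-9 - 19*(-306)) = 27655/(-9 + 5814) = 27655/5805 = 27655*(1/5805) = 5531/1161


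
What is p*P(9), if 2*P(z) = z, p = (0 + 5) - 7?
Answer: -9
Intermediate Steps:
p = -2 (p = 5 - 7 = -2)
P(z) = z/2
p*P(9) = -9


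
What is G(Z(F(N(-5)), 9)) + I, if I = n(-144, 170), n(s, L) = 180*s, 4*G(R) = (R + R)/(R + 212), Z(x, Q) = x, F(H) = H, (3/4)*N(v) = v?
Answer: -7983365/308 ≈ -25920.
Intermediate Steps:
N(v) = 4*v/3
G(R) = R/(2*(212 + R)) (G(R) = ((R + R)/(R + 212))/4 = ((2*R)/(212 + R))/4 = (2*R/(212 + R))/4 = R/(2*(212 + R)))
I = -25920 (I = 180*(-144) = -25920)
G(Z(F(N(-5)), 9)) + I = ((4/3)*(-5))/(2*(212 + (4/3)*(-5))) - 25920 = (½)*(-20/3)/(212 - 20/3) - 25920 = (½)*(-20/3)/(616/3) - 25920 = (½)*(-20/3)*(3/616) - 25920 = -5/308 - 25920 = -7983365/308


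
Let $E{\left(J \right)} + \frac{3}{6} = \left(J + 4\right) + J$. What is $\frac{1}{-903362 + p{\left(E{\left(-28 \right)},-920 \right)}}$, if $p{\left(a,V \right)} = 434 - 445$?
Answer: $- \frac{1}{903373} \approx -1.107 \cdot 10^{-6}$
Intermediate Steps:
$E{\left(J \right)} = \frac{7}{2} + 2 J$ ($E{\left(J \right)} = - \frac{1}{2} + \left(\left(J + 4\right) + J\right) = - \frac{1}{2} + \left(\left(4 + J\right) + J\right) = - \frac{1}{2} + \left(4 + 2 J\right) = \frac{7}{2} + 2 J$)
$p{\left(a,V \right)} = -11$
$\frac{1}{-903362 + p{\left(E{\left(-28 \right)},-920 \right)}} = \frac{1}{-903362 - 11} = \frac{1}{-903373} = - \frac{1}{903373}$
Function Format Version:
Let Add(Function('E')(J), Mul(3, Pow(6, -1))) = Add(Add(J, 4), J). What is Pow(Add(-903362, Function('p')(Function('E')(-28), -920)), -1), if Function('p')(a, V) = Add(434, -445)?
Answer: Rational(-1, 903373) ≈ -1.1070e-6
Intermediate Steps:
Function('E')(J) = Add(Rational(7, 2), Mul(2, J)) (Function('E')(J) = Add(Rational(-1, 2), Add(Add(J, 4), J)) = Add(Rational(-1, 2), Add(Add(4, J), J)) = Add(Rational(-1, 2), Add(4, Mul(2, J))) = Add(Rational(7, 2), Mul(2, J)))
Function('p')(a, V) = -11
Pow(Add(-903362, Function('p')(Function('E')(-28), -920)), -1) = Pow(Add(-903362, -11), -1) = Pow(-903373, -1) = Rational(-1, 903373)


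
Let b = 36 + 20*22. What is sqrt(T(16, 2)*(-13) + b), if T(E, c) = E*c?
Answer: 2*sqrt(15) ≈ 7.7460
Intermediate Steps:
b = 476 (b = 36 + 440 = 476)
sqrt(T(16, 2)*(-13) + b) = sqrt((16*2)*(-13) + 476) = sqrt(32*(-13) + 476) = sqrt(-416 + 476) = sqrt(60) = 2*sqrt(15)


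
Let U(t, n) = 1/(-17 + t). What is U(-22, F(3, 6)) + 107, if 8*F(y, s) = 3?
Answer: 4172/39 ≈ 106.97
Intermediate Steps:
F(y, s) = 3/8 (F(y, s) = (⅛)*3 = 3/8)
U(-22, F(3, 6)) + 107 = 1/(-17 - 22) + 107 = 1/(-39) + 107 = -1/39 + 107 = 4172/39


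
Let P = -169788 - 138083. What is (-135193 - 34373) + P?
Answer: -477437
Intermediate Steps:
P = -307871
(-135193 - 34373) + P = (-135193 - 34373) - 307871 = -169566 - 307871 = -477437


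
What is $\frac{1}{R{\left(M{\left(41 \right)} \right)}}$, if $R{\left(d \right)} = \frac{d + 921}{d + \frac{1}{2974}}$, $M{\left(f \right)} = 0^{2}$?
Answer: $\frac{1}{2739054} \approx 3.6509 \cdot 10^{-7}$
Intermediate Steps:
$M{\left(f \right)} = 0$
$R{\left(d \right)} = \frac{921 + d}{\frac{1}{2974} + d}$ ($R{\left(d \right)} = \frac{921 + d}{d + \frac{1}{2974}} = \frac{921 + d}{\frac{1}{2974} + d}$)
$\frac{1}{R{\left(M{\left(41 \right)} \right)}} = \frac{1}{2974 \frac{1}{1 + 2974 \cdot 0} \left(921 + 0\right)} = \frac{1}{2974 \frac{1}{1 + 0} \cdot 921} = \frac{1}{2974 \cdot 1^{-1} \cdot 921} = \frac{1}{2974 \cdot 1 \cdot 921} = \frac{1}{2739054}$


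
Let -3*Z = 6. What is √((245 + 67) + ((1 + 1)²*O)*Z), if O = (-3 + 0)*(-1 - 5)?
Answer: 2*√42 ≈ 12.961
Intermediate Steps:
Z = -2 (Z = -⅓*6 = -2)
O = 18 (O = -3*(-6) = 18)
√((245 + 67) + ((1 + 1)²*O)*Z) = √((245 + 67) + ((1 + 1)²*18)*(-2)) = √(312 + (2²*18)*(-2)) = √(312 + (4*18)*(-2)) = √(312 + 72*(-2)) = √(312 - 144) = √168 = 2*√42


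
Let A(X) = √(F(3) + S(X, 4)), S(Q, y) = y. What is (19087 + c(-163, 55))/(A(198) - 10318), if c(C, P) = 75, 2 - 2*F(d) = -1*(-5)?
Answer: -395427032/212922243 - 19162*√10/212922243 ≈ -1.8574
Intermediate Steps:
F(d) = -3/2 (F(d) = 1 - (-1)*(-5)/2 = 1 - ½*5 = 1 - 5/2 = -3/2)
A(X) = √10/2 (A(X) = √(-3/2 + 4) = √(5/2) = √10/2)
(19087 + c(-163, 55))/(A(198) - 10318) = (19087 + 75)/(√10/2 - 10318) = 19162/(-10318 + √10/2)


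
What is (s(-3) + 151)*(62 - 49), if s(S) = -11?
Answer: 1820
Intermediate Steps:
(s(-3) + 151)*(62 - 49) = (-11 + 151)*(62 - 49) = 140*13 = 1820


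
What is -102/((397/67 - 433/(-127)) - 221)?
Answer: 289306/600353 ≈ 0.48189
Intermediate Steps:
-102/((397/67 - 433/(-127)) - 221) = -102/((397*(1/67) - 433*(-1/127)) - 221) = -102/((397/67 + 433/127) - 221) = -102/(79430/8509 - 221) = -102/(-1801059/8509) = -102*(-8509)/1801059 = -1*(-289306/600353) = 289306/600353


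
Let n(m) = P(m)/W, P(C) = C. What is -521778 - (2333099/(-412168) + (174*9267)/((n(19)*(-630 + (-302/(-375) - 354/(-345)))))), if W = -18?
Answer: -383473760964731435/731535138296 ≈ -5.2420e+5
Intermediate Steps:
n(m) = -m/18 (n(m) = m/(-18) = m*(-1/18) = -m/18)
-521778 - (2333099/(-412168) + (174*9267)/((n(19)*(-630 + (-302/(-375) - 354/(-345)))))) = -521778 - (2333099/(-412168) + (174*9267)/(((-1/18*19)*(-630 + (-302/(-375) - 354/(-345)))))) = -521778 - (2333099*(-1/412168) + 1612458/((-19*(-630 + (-302*(-1/375) - 354*(-1/345)))/18))) = -521778 - (-2333099/412168 + 1612458/((-19*(-630 + (302/375 + 118/115))/18))) = -521778 - (-2333099/412168 + 1612458/((-19*(-630 + 15796/8625)/18))) = -521778 - (-2333099/412168 + 1612458/((-19/18*(-5417954/8625)))) = -521778 - (-2333099/412168 + 1612458/(51470563/77625)) = -521778 - (-2333099/412168 + 1612458*(77625/51470563)) = -521778 - (-2333099/412168 + 4316105250/1774847) = -521778 - 1*1774819574921147/731535138296 = -521778 - 1774819574921147/731535138296 = -383473760964731435/731535138296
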